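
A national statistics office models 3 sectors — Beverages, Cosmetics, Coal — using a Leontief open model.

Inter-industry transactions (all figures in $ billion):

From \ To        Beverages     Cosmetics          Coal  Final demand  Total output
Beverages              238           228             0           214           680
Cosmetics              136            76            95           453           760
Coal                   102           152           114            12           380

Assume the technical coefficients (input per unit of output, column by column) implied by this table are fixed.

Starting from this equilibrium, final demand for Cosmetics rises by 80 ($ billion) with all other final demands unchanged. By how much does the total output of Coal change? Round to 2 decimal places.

Technical coefficients a_ij = z_ij / X_j:
  a_11 = 238/680 = 0.35, a_21 = 136/680 = 0.20, a_31 = 102/680 = 0.15
  a_12 = 228/760 = 0.30, a_22 = 76/760 = 0.10, a_32 = 152/760 = 0.20
  a_13 = 0/380 = 0.00, a_23 = 95/380 = 0.25, a_33 = 114/380 = 0.30
I − A =
  [   0.65    -0.30     0.00]
  [  -0.20     0.90    -0.25]
  [  -0.15    -0.20     0.70]
Cofactors of I−A, C_ij = (−1)^(i+j)·(minor ij) (rows/columns in the sector order above):
  C_11 = (0.90)(0.70) − (-0.25)(-0.20) = 0.5800
  C_12 = −[(-0.20)(0.70) − (-0.25)(-0.15)] = 0.1775
  C_13 = (-0.20)(-0.20) − (0.90)(-0.15) = 0.1750
  C_21 = −[(-0.30)(0.70) − (0.00)(-0.20)] = 0.2100
  C_22 = (0.65)(0.70) − (0.00)(-0.15) = 0.4550
  C_23 = −[(0.65)(-0.20) − (-0.30)(-0.15)] = 0.1750
  C_31 = (-0.30)(-0.25) − (0.00)(0.90) = 0.0750
  C_32 = −[(0.65)(-0.25) − (0.00)(-0.20)] = 0.1625
  C_33 = (0.65)(0.90) − (-0.30)(-0.20) = 0.5250
det(I−A) = Σ_j (I−A)_1j·C_1j = (0.65)(0.5800) + (-0.30)(0.1775) + (0.00)(0.1750) = 0.32375
adj(I−A) = Cᵀ =
  [ 0.5800   0.2100   0.0750]
  [ 0.1775   0.4550   0.1625]
  [ 0.1750   0.1750   0.5250]
(I − A)⁻¹ = adj(I−A) / det(I−A) ≈
  [   1.7915     0.6486     0.2317]
  [   0.5483     1.4054     0.5019]
  [   0.5405     0.5405     1.6216]
Δx = (I − A)⁻¹ Δd with Δd having +80 in the Cosmetics component and 0 elsewhere.
So Δx_3 = L_32 · (+80), where L_32 = adj(I−A)_32 / det(I−A) = 0.1750 / 0.32375.
Δx_3 = 0.1750 × (+80) / 0.32375 = 14.00 / 0.32375 ≈ 43.24.

Δx_3 = 43.24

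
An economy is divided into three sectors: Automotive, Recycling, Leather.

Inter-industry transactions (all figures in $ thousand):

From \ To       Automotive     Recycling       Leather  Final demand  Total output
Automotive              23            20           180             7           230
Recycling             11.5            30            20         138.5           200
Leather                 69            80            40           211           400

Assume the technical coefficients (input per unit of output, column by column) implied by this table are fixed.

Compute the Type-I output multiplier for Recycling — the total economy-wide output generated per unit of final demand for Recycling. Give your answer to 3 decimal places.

Technical coefficients a_ij = z_ij / X_j:
  a_11 = 23/230 = 0.10, a_21 = 11.5/230 = 0.05, a_31 = 69/230 = 0.30
  a_12 = 20/200 = 0.10, a_22 = 30/200 = 0.15, a_32 = 80/200 = 0.40
  a_13 = 180/400 = 0.45, a_23 = 20/400 = 0.05, a_33 = 40/400 = 0.10
I − A =
  [   0.90    -0.10    -0.45]
  [  -0.05     0.85    -0.05]
  [  -0.30    -0.40     0.90]
Cofactors of I−A, C_ij = (−1)^(i+j)·(minor ij) (rows/columns in the sector order above):
  C_11 = (0.85)(0.90) − (-0.05)(-0.40) = 0.7450
  C_12 = −[(-0.05)(0.90) − (-0.05)(-0.30)] = 0.0600
  C_13 = (-0.05)(-0.40) − (0.85)(-0.30) = 0.2750
  C_21 = −[(-0.10)(0.90) − (-0.45)(-0.40)] = 0.2700
  C_22 = (0.90)(0.90) − (-0.45)(-0.30) = 0.6750
  C_23 = −[(0.90)(-0.40) − (-0.10)(-0.30)] = 0.3900
  C_31 = (-0.10)(-0.05) − (-0.45)(0.85) = 0.3875
  C_32 = −[(0.90)(-0.05) − (-0.45)(-0.05)] = 0.0675
  C_33 = (0.90)(0.85) − (-0.10)(-0.05) = 0.7600
det(I−A) = Σ_j (I−A)_1j·C_1j = (0.90)(0.7450) + (-0.10)(0.0600) + (-0.45)(0.2750) = 0.54075
adj(I−A) = Cᵀ =
  [ 0.7450   0.2700   0.3875]
  [ 0.0600   0.6750   0.0675]
  [ 0.2750   0.3900   0.7600]
(I − A)⁻¹ = adj(I−A) / det(I−A) ≈
  [   1.3777     0.4993     0.7166]
  [   0.1110     1.2483     0.1248]
  [   0.5086     0.7212     1.4055]
The output multiplier for sector j is the column-j sum of the Leontief inverse (I − A)⁻¹ = adj(I−A) / det(I−A).
Column 2 of adj(I−A): (0.2700, 0.6750, 0.3900); det(I−A) = 0.54075.
m_2 = (0.2700 + 0.6750 + 0.3900) / 0.54075 = 1.335 / 0.54075 ≈ 2.469.

m_2 = 2.469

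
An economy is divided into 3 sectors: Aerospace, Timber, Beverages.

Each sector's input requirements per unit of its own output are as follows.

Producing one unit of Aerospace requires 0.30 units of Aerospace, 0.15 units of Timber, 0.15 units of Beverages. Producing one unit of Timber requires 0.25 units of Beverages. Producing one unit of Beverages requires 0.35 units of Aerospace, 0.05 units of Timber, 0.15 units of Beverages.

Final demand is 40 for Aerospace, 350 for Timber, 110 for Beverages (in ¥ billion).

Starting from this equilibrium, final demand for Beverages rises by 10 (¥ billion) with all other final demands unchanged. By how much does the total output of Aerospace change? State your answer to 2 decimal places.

Δx_1 = 6.72

I − A =
  [   0.70     0.00    -0.35]
  [  -0.15     1.00    -0.05]
  [  -0.15    -0.25     0.85]
Cofactors of I−A, C_ij = (−1)^(i+j)·(minor ij) (rows/columns in the sector order above):
  C_11 = (1.00)(0.85) − (-0.05)(-0.25) = 0.8375
  C_12 = −[(-0.15)(0.85) − (-0.05)(-0.15)] = 0.1350
  C_13 = (-0.15)(-0.25) − (1.00)(-0.15) = 0.1875
  C_21 = −[(0.00)(0.85) − (-0.35)(-0.25)] = 0.0875
  C_22 = (0.70)(0.85) − (-0.35)(-0.15) = 0.5425
  C_23 = −[(0.70)(-0.25) − (0.00)(-0.15)] = 0.1750
  C_31 = (0.00)(-0.05) − (-0.35)(1.00) = 0.3500
  C_32 = −[(0.70)(-0.05) − (-0.35)(-0.15)] = 0.0875
  C_33 = (0.70)(1.00) − (0.00)(-0.15) = 0.7000
det(I−A) = Σ_j (I−A)_1j·C_1j = (0.70)(0.8375) + (0.00)(0.1350) + (-0.35)(0.1875) = 0.520625
adj(I−A) = Cᵀ =
  [ 0.8375   0.0875   0.3500]
  [ 0.1350   0.5425   0.0875]
  [ 0.1875   0.1750   0.7000]
(I − A)⁻¹ = adj(I−A) / det(I−A) ≈
  [   1.6086     0.1681     0.6723]
  [   0.2593     1.0420     0.1681]
  [   0.3601     0.3361     1.3445]
Δx = (I − A)⁻¹ Δd with Δd having +10 in the Beverages component and 0 elsewhere.
So Δx_1 = L_13 · (+10), where L_13 = adj(I−A)_13 / det(I−A) = 0.3500 / 0.520625.
Δx_1 = 0.3500 × (+10) / 0.520625 = 3.50 / 0.520625 ≈ 6.72.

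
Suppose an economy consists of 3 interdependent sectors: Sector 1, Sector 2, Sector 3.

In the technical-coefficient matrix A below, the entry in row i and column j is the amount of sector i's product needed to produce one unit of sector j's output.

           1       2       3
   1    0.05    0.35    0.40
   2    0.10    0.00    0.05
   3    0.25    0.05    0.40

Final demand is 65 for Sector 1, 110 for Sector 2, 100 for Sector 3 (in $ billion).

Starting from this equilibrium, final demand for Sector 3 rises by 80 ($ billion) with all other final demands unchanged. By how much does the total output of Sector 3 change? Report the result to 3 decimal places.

Δx_3 = 166.269

I − A =
  [   0.95    -0.35    -0.40]
  [  -0.10     1.00    -0.05]
  [  -0.25    -0.05     0.60]
Cofactors of I−A, C_ij = (−1)^(i+j)·(minor ij) (rows/columns in the sector order above):
  C_11 = (1.00)(0.60) − (-0.05)(-0.05) = 0.5975
  C_12 = −[(-0.10)(0.60) − (-0.05)(-0.25)] = 0.0725
  C_13 = (-0.10)(-0.05) − (1.00)(-0.25) = 0.2550
  C_21 = −[(-0.35)(0.60) − (-0.40)(-0.05)] = 0.2300
  C_22 = (0.95)(0.60) − (-0.40)(-0.25) = 0.4700
  C_23 = −[(0.95)(-0.05) − (-0.35)(-0.25)] = 0.1350
  C_31 = (-0.35)(-0.05) − (-0.40)(1.00) = 0.4175
  C_32 = −[(0.95)(-0.05) − (-0.40)(-0.10)] = 0.0875
  C_33 = (0.95)(1.00) − (-0.35)(-0.10) = 0.9150
det(I−A) = Σ_j (I−A)_1j·C_1j = (0.95)(0.5975) + (-0.35)(0.0725) + (-0.40)(0.2550) = 0.44025
adj(I−A) = Cᵀ =
  [ 0.5975   0.2300   0.4175]
  [ 0.0725   0.4700   0.0875]
  [ 0.2550   0.1350   0.9150]
(I − A)⁻¹ = adj(I−A) / det(I−A) ≈
  [   1.3572     0.5224     0.9483]
  [   0.1647     1.0676     0.1988]
  [   0.5792     0.3066     2.0784]
Δx = (I − A)⁻¹ Δd with Δd having +80 in the Sector 3 component and 0 elsewhere.
So Δx_3 = L_33 · (+80), where L_33 = adj(I−A)_33 / det(I−A) = 0.9150 / 0.44025.
Δx_3 = 0.9150 × (+80) / 0.44025 = 73.20 / 0.44025 ≈ 166.269.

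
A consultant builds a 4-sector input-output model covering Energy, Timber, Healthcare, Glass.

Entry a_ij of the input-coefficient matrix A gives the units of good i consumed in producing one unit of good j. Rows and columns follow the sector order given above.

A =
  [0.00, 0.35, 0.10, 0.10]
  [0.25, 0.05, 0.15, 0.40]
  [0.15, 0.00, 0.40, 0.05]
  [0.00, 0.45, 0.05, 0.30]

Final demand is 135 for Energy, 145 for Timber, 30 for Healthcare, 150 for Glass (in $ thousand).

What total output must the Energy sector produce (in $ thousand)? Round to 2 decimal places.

x_E = 395.44

I − A =
  [   1.00    -0.35    -0.10    -0.10]
  [  -0.25     0.95    -0.15    -0.40]
  [  -0.15     0.00     0.60    -0.05]
  [   0.00    -0.45    -0.05     0.70]
Compute the cofactors C_ij = (−1)^(i+j)·(3×3 minor ij) of I−A; the adjugate is their transpose:
adj(I−A) = Cᵀ =
  [ 0.285250   0.175375   0.103750   0.148375]
  [ 0.123125   0.406250   0.143750   0.260000]
  [ 0.078375   0.066000   0.412500   0.078375]
  [ 0.084750   0.265875   0.121875   0.495375]
det(I−A) = Σ_j (I−A)_1j·C_1j = (1.00)(0.285250) + (-0.35)(0.123125) + (-0.10)(0.078375) + (-0.10)(0.084750) = 0.22584375
(I − A)⁻¹ = adj(I−A) / det(I−A) ≈
  [   1.2630     0.7765     0.4594     0.6570]
  [   0.5452     1.7988     0.6365     1.1512]
  [   0.3470     0.2922     1.8265     0.3470]
  [   0.3753     1.1773     0.5396     2.1934]
x = (I − A)⁻¹ d = adj(I−A)·d / det(I−A), with det(I−A) = 0.22584375:
  x_E = (0.285250·135 + 0.175375·145 + 0.103750·30 + 0.148375·150) / 0.22584375 = 89.306875 / 0.22584375 ≈ 395.44
  x_T = (0.123125·135 + 0.406250·145 + 0.143750·30 + 0.260000·150) / 0.22584375 = 118.840625 / 0.22584375 ≈ 526.21
  x_H = (0.078375·135 + 0.066000·145 + 0.412500·30 + 0.078375·150) / 0.22584375 = 44.281875 / 0.22584375 ≈ 196.07
  x_G = (0.084750·135 + 0.265875·145 + 0.121875·30 + 0.495375·150) / 0.22584375 = 127.955625 / 0.22584375 ≈ 566.57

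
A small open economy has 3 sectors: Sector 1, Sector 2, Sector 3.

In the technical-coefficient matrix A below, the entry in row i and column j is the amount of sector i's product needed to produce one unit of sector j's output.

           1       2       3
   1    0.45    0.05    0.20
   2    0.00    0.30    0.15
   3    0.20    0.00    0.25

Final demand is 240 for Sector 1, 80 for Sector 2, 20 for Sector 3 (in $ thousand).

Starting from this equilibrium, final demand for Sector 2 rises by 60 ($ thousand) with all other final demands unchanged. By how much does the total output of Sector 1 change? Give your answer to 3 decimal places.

Δx_1 = 8.679

I − A =
  [   0.55    -0.05    -0.20]
  [   0.00     0.70    -0.15]
  [  -0.20     0.00     0.75]
Cofactors of I−A, C_ij = (−1)^(i+j)·(minor ij) (rows/columns in the sector order above):
  C_11 = (0.70)(0.75) − (-0.15)(0.00) = 0.5250
  C_12 = −[(0.00)(0.75) − (-0.15)(-0.20)] = 0.0300
  C_13 = (0.00)(0.00) − (0.70)(-0.20) = 0.1400
  C_21 = −[(-0.05)(0.75) − (-0.20)(0.00)] = 0.0375
  C_22 = (0.55)(0.75) − (-0.20)(-0.20) = 0.3725
  C_23 = −[(0.55)(0.00) − (-0.05)(-0.20)] = 0.0100
  C_31 = (-0.05)(-0.15) − (-0.20)(0.70) = 0.1475
  C_32 = −[(0.55)(-0.15) − (-0.20)(0.00)] = 0.0825
  C_33 = (0.55)(0.70) − (-0.05)(0.00) = 0.3850
det(I−A) = Σ_j (I−A)_1j·C_1j = (0.55)(0.5250) + (-0.05)(0.0300) + (-0.20)(0.1400) = 0.25925
adj(I−A) = Cᵀ =
  [ 0.5250   0.0375   0.1475]
  [ 0.0300   0.3725   0.0825]
  [ 0.1400   0.0100   0.3850]
(I − A)⁻¹ = adj(I−A) / det(I−A) ≈
  [   2.0251     0.1446     0.5689]
  [   0.1157     1.4368     0.3182]
  [   0.5400     0.0386     1.4851]
Δx = (I − A)⁻¹ Δd with Δd having +60 in the Sector 2 component and 0 elsewhere.
So Δx_1 = L_12 · (+60), where L_12 = adj(I−A)_12 / det(I−A) = 0.0375 / 0.25925.
Δx_1 = 0.0375 × (+60) / 0.25925 = 2.25 / 0.25925 ≈ 8.679.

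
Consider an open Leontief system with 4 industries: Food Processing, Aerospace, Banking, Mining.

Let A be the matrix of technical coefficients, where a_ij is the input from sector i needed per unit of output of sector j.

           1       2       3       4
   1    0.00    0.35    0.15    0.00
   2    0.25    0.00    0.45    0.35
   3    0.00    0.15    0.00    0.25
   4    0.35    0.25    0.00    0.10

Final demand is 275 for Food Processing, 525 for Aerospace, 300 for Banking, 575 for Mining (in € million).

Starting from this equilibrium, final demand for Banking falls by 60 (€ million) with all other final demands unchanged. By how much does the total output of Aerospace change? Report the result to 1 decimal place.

Δx_2 = -48.6

I − A =
  [   1.00    -0.35    -0.15     0.00]
  [  -0.25     1.00    -0.45    -0.35]
  [   0.00    -0.15     1.00    -0.25]
  [  -0.35    -0.25     0.00     0.90]
Compute the cofactors C_ij = (−1)^(i+j)·(3×3 minor ij) of I−A; the adjugate is their transpose:
adj(I−A) = Cᵀ =
  [ 0.723625   0.344625   0.263625   0.207250]
  [ 0.386875   0.886875   0.457125   0.471875]
  [ 0.155250   0.228125   0.690875   0.280625]
  [ 0.388875   0.380375   0.229500   0.839375]
det(I−A) = Σ_j (I−A)_1j·C_1j = (1.00)(0.723625) + (-0.35)(0.386875) + (-0.15)(0.155250) + (0.00)(0.388875) = 0.56493125
(I − A)⁻¹ = adj(I−A) / det(I−A) ≈
  [   1.2809     0.6100     0.4666     0.3669]
  [   0.6848     1.5699     0.8092     0.8353]
  [   0.2748     0.4038     1.2229     0.4967]
  [   0.6884     0.6733     0.4062     1.4858]
Δx = (I − A)⁻¹ Δd with Δd having -60 in the Banking component and 0 elsewhere.
So Δx_2 = L_23 · (-60), where L_23 = adj(I−A)_23 / det(I−A) = 0.457125 / 0.56493125.
Δx_2 = 0.457125 × (-60) / 0.56493125 = -27.4275 / 0.56493125 ≈ -48.6.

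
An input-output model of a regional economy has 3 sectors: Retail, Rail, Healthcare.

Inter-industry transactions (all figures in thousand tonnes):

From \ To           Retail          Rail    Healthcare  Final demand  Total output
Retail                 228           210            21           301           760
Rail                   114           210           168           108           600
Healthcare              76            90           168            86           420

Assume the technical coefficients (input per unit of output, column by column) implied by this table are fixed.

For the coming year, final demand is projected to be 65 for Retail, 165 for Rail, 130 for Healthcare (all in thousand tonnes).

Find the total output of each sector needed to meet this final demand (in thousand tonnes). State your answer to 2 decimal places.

Technical coefficients a_ij = z_ij / X_j:
  a_11 = 228/760 = 0.30, a_21 = 114/760 = 0.15, a_31 = 76/760 = 0.10
  a_12 = 210/600 = 0.35, a_22 = 210/600 = 0.35, a_32 = 90/600 = 0.15
  a_13 = 21/420 = 0.05, a_23 = 168/420 = 0.40, a_33 = 168/420 = 0.40
I − A =
  [   0.70    -0.35    -0.05]
  [  -0.15     0.65    -0.40]
  [  -0.10    -0.15     0.60]
Cofactors of I−A, C_ij = (−1)^(i+j)·(minor ij) (rows/columns in the sector order above):
  C_11 = (0.65)(0.60) − (-0.40)(-0.15) = 0.3300
  C_12 = −[(-0.15)(0.60) − (-0.40)(-0.10)] = 0.1300
  C_13 = (-0.15)(-0.15) − (0.65)(-0.10) = 0.0875
  C_21 = −[(-0.35)(0.60) − (-0.05)(-0.15)] = 0.2175
  C_22 = (0.70)(0.60) − (-0.05)(-0.10) = 0.4150
  C_23 = −[(0.70)(-0.15) − (-0.35)(-0.10)] = 0.1400
  C_31 = (-0.35)(-0.40) − (-0.05)(0.65) = 0.1725
  C_32 = −[(0.70)(-0.40) − (-0.05)(-0.15)] = 0.2875
  C_33 = (0.70)(0.65) − (-0.35)(-0.15) = 0.4025
det(I−A) = Σ_j (I−A)_1j·C_1j = (0.70)(0.3300) + (-0.35)(0.1300) + (-0.05)(0.0875) = 0.181125
adj(I−A) = Cᵀ =
  [ 0.3300   0.2175   0.1725]
  [ 0.1300   0.4150   0.2875]
  [ 0.0875   0.1400   0.4025]
(I − A)⁻¹ = adj(I−A) / det(I−A) ≈
  [   1.8219     1.2008     0.9524]
  [   0.7177     2.2912     1.5873]
  [   0.4831     0.7729     2.2222]
x = (I − A)⁻¹ d = adj(I−A)·d / det(I−A), with det(I−A) = 0.181125:
  x_1 = (0.3300·65 + 0.2175·165 + 0.1725·130) / 0.181125 = 79.7625 / 0.181125 ≈ 440.37
  x_2 = (0.1300·65 + 0.4150·165 + 0.2875·130) / 0.181125 = 114.30 / 0.181125 ≈ 631.06
  x_3 = (0.0875·65 + 0.1400·165 + 0.4025·130) / 0.181125 = 81.1125 / 0.181125 ≈ 447.83

x_1 = 440.37, x_2 = 631.06, x_3 = 447.83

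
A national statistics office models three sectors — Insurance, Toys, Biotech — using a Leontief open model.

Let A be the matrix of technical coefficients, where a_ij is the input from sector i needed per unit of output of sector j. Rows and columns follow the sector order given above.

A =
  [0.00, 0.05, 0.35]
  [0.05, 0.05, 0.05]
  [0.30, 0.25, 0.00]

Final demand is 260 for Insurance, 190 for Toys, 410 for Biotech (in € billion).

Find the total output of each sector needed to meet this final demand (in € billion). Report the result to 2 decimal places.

I − A =
  [   1.00    -0.05    -0.35]
  [  -0.05     0.95    -0.05]
  [  -0.30    -0.25     1.00]
Cofactors of I−A, C_ij = (−1)^(i+j)·(minor ij) (rows/columns in the sector order above):
  C_11 = (0.95)(1.00) − (-0.05)(-0.25) = 0.9375
  C_12 = −[(-0.05)(1.00) − (-0.05)(-0.30)] = 0.0650
  C_13 = (-0.05)(-0.25) − (0.95)(-0.30) = 0.2975
  C_21 = −[(-0.05)(1.00) − (-0.35)(-0.25)] = 0.1375
  C_22 = (1.00)(1.00) − (-0.35)(-0.30) = 0.8950
  C_23 = −[(1.00)(-0.25) − (-0.05)(-0.30)] = 0.2650
  C_31 = (-0.05)(-0.05) − (-0.35)(0.95) = 0.3350
  C_32 = −[(1.00)(-0.05) − (-0.35)(-0.05)] = 0.0675
  C_33 = (1.00)(0.95) − (-0.05)(-0.05) = 0.9475
det(I−A) = Σ_j (I−A)_1j·C_1j = (1.00)(0.9375) + (-0.05)(0.0650) + (-0.35)(0.2975) = 0.830125
adj(I−A) = Cᵀ =
  [ 0.9375   0.1375   0.3350]
  [ 0.0650   0.8950   0.0675]
  [ 0.2975   0.2650   0.9475]
(I − A)⁻¹ = adj(I−A) / det(I−A) ≈
  [   1.1293     0.1656     0.4036]
  [   0.0783     1.0782     0.0813]
  [   0.3584     0.3192     1.1414]
x = (I − A)⁻¹ d = adj(I−A)·d / det(I−A), with det(I−A) = 0.830125:
  x_1 = (0.9375·260 + 0.1375·190 + 0.3350·410) / 0.830125 = 407.225 / 0.830125 ≈ 490.56
  x_2 = (0.0650·260 + 0.8950·190 + 0.0675·410) / 0.830125 = 214.625 / 0.830125 ≈ 258.55
  x_3 = (0.2975·260 + 0.2650·190 + 0.9475·410) / 0.830125 = 516.175 / 0.830125 ≈ 621.80

x_1 = 490.56, x_2 = 258.55, x_3 = 621.80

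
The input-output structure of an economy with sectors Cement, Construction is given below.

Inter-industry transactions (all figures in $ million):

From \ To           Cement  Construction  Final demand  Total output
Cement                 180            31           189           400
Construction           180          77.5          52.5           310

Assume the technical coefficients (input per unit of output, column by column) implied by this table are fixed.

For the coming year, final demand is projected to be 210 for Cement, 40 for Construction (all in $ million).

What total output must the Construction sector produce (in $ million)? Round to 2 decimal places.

Technical coefficients a_ij = z_ij / X_j:
  a_11 = 180/400 = 0.45, a_21 = 180/400 = 0.45
  a_12 = 31/310 = 0.10, a_22 = 77.5/310 = 0.25
I − A =
  [   0.55    -0.10]
  [  -0.45     0.75]
det(I−A) = (0.55)(0.75) − (-0.10)(-0.45) = 0.3675
adj(I−A) = [[0.75, 0.10], [0.45, 0.55]]
(I − A)⁻¹ = adj(I−A) / det(I−A) ≈
  [   2.0408     0.2721]
  [   1.2245     1.4966]
x = (I − A)⁻¹ d = adj(I−A)·d / det(I−A), with det(I−A) = 0.3675:
  x_1 = (0.75·210 + 0.10·40) / 0.3675 = 161.50 / 0.3675 ≈ 439.46
  x_2 = (0.45·210 + 0.55·40) / 0.3675 = 116.50 / 0.3675 ≈ 317.01

x_2 = 317.01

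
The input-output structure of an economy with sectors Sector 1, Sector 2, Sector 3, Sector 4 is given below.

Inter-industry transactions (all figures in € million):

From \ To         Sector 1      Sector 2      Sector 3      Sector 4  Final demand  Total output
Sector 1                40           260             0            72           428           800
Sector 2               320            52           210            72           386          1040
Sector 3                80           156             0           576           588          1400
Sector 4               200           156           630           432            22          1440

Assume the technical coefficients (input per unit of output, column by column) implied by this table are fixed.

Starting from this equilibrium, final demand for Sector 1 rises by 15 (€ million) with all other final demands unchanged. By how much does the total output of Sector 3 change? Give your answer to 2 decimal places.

Technical coefficients a_ij = z_ij / X_j:
  a_11 = 40/800 = 0.05, a_21 = 320/800 = 0.40, a_31 = 80/800 = 0.10, a_41 = 200/800 = 0.25
  a_12 = 260/1040 = 0.25, a_22 = 52/1040 = 0.05, a_32 = 156/1040 = 0.15, a_42 = 156/1040 = 0.15
  a_13 = 0/1400 = 0.00, a_23 = 210/1400 = 0.15, a_33 = 0/1400 = 0.00, a_43 = 630/1400 = 0.45
  a_14 = 72/1440 = 0.05, a_24 = 72/1440 = 0.05, a_34 = 576/1440 = 0.40, a_44 = 432/1440 = 0.30
I − A =
  [   0.95    -0.25     0.00    -0.05]
  [  -0.40     0.95    -0.15    -0.05]
  [  -0.10    -0.15     1.00    -0.40]
  [  -0.25    -0.15    -0.45     0.70]
Compute the cofactors C_ij = (−1)^(i+j)·(3×3 minor ij) of I−A; the adjugate is their transpose:
adj(I−A) = Cᵀ =
  [ 0.458375   0.140875   0.054375   0.073875]
  [ 0.248250   0.479250   0.128250   0.125250]
  [ 0.228625   0.198125   0.536625   0.337125]
  [ 0.363875   0.280375   0.391875   0.777375]
det(I−A) = Σ_j (I−A)_1j·C_1j = (0.95)(0.458375) + (-0.25)(0.248250) + (0.00)(0.228625) + (-0.05)(0.363875) = 0.3552
(I − A)⁻¹ = adj(I−A) / det(I−A) ≈
  [   1.2905     0.3966     0.1531     0.2080]
  [   0.6989     1.3492     0.3611     0.3526]
  [   0.6437     0.5578     1.5108     0.9491]
  [   1.0244     0.7893     1.1033     2.1886]
Δx = (I − A)⁻¹ Δd with Δd having +15 in the Sector 1 component and 0 elsewhere.
So Δx_3 = L_31 · (+15), where L_31 = adj(I−A)_31 / det(I−A) = 0.228625 / 0.3552.
Δx_3 = 0.228625 × (+15) / 0.3552 = 3.429375 / 0.3552 ≈ 9.65.

Δx_3 = 9.65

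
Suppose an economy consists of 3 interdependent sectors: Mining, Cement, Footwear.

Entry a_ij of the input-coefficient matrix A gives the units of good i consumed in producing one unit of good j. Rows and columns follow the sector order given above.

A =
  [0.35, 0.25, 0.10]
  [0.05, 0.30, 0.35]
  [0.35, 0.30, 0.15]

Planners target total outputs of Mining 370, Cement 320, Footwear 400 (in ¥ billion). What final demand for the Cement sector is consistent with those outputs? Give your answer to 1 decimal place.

d_C = 65.5

I − A =
  [   0.65    -0.25    -0.10]
  [  -0.05     0.70    -0.35]
  [  -0.35    -0.30     0.85]
d = (I − A) x:
  d_M = (+0.65)·370 + (-0.25)·320 + (-0.10)·400 = 120.5
  d_C = (-0.05)·370 + (+0.70)·320 + (-0.35)·400 = 65.5
  d_F = (-0.35)·370 + (-0.30)·320 + (+0.85)·400 = 114.5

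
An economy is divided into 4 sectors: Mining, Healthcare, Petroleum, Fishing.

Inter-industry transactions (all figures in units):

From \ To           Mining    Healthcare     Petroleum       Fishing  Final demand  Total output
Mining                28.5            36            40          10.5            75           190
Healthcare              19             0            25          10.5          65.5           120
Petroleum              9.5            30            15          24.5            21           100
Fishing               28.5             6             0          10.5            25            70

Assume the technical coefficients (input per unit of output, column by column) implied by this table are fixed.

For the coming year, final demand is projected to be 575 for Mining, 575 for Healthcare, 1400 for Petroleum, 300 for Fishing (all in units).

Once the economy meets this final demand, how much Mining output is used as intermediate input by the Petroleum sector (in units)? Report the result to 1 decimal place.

Technical coefficients a_ij = z_ij / X_j:
  a_11 = 28.5/190 = 0.15, a_21 = 19/190 = 0.10, a_31 = 9.5/190 = 0.05, a_41 = 28.5/190 = 0.15
  a_12 = 36/120 = 0.30, a_22 = 0/120 = 0.00, a_32 = 30/120 = 0.25, a_42 = 6/120 = 0.05
  a_13 = 40/100 = 0.40, a_23 = 25/100 = 0.25, a_33 = 15/100 = 0.15, a_43 = 0/100 = 0.00
  a_14 = 10.5/70 = 0.15, a_24 = 10.5/70 = 0.15, a_34 = 24.5/70 = 0.35, a_44 = 10.5/70 = 0.15
I − A =
  [   0.85    -0.30    -0.40    -0.15]
  [  -0.10     1.00    -0.25    -0.15]
  [  -0.05    -0.25     0.85    -0.35]
  [  -0.15    -0.05     0.00     0.85]
Compute the cofactors C_ij = (−1)^(i+j)·(3×3 minor ij) of I−A; the adjugate is their transpose:
adj(I−A) = Cᵀ =
  [ 0.658625   0.315125   0.402625   0.337625]
  [ 0.115125   0.557000   0.218000   0.208375]
  [ 0.123250   0.218750   0.660625   0.332375]
  [ 0.123000   0.088375   0.083875   0.610125]
det(I−A) = Σ_j (I−A)_1j·C_1j = (0.85)(0.658625) + (-0.30)(0.115125) + (-0.40)(0.123250) + (-0.15)(0.123000) = 0.45754375
(I − A)⁻¹ = adj(I−A) / det(I−A) ≈
  [   1.4395     0.6887     0.8800     0.7379]
  [   0.2516     1.2174     0.4765     0.4554]
  [   0.2694     0.4781     1.4439     0.7264]
  [   0.2688     0.1932     0.1833     1.3335]
First solve x = (I − A)⁻¹ d = adj(I−A)·d / det(I−A); in particular x_3 = (0.123250·575 + 0.218750·575 + 0.660625·1400 + 0.332375·300) / 0.45754375 = 1221.2375 / 0.45754375 ≈ 2669.116.
Intermediate flow from 1 to 3: z_13 = a_13 · x_3 = 0.40 × 1221.2375 / 0.45754375 = 488.495 / 0.45754375 ≈ 1067.6.

z_13 = 1067.6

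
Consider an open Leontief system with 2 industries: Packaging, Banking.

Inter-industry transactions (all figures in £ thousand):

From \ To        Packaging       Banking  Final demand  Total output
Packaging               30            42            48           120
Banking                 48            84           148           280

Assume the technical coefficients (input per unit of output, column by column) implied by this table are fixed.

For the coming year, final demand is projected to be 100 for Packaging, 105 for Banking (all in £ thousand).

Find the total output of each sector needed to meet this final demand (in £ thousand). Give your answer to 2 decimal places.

Technical coefficients a_ij = z_ij / X_j:
  a_11 = 30/120 = 0.25, a_21 = 48/120 = 0.40
  a_12 = 42/280 = 0.15, a_22 = 84/280 = 0.30
I − A =
  [   0.75    -0.15]
  [  -0.40     0.70]
det(I−A) = (0.75)(0.70) − (-0.15)(-0.40) = 0.4650
adj(I−A) = [[0.70, 0.15], [0.40, 0.75]]
(I − A)⁻¹ = adj(I−A) / det(I−A) ≈
  [   1.5054     0.3226]
  [   0.8602     1.6129]
x = (I − A)⁻¹ d = adj(I−A)·d / det(I−A), with det(I−A) = 0.4650:
  x_1 = (0.70·100 + 0.15·105) / 0.4650 = 85.75 / 0.4650 ≈ 184.41
  x_2 = (0.40·100 + 0.75·105) / 0.4650 = 118.75 / 0.4650 ≈ 255.38

x_1 = 184.41, x_2 = 255.38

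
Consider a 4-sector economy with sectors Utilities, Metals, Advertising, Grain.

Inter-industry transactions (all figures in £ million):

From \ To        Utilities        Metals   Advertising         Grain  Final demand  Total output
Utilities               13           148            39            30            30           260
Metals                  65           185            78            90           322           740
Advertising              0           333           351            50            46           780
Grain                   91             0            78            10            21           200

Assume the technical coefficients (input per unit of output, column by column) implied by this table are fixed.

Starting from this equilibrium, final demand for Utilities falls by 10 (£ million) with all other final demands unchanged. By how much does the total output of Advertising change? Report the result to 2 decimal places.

Technical coefficients a_ij = z_ij / X_j:
  a_UU = 13/260 = 0.05, a_MU = 65/260 = 0.25, a_AU = 0/260 = 0.00, a_GU = 91/260 = 0.35
  a_UM = 148/740 = 0.20, a_MM = 185/740 = 0.25, a_AM = 333/740 = 0.45, a_GM = 0/740 = 0.00
  a_UA = 39/780 = 0.05, a_MA = 78/780 = 0.10, a_AA = 351/780 = 0.45, a_GA = 78/780 = 0.10
  a_UG = 30/200 = 0.15, a_MG = 90/200 = 0.45, a_AG = 50/200 = 0.25, a_GG = 10/200 = 0.05
I − A =
  [   0.95    -0.20    -0.05    -0.15]
  [  -0.25     0.75    -0.10    -0.45]
  [   0.00    -0.45     0.55    -0.25]
  [  -0.35     0.00    -0.10     0.95]
Compute the cofactors C_ij = (−1)^(i+j)·(3×3 minor ij) of I−A; the adjugate is their transpose:
adj(I−A) = Cᵀ =
  [ 0.310125   0.127625   0.074875   0.129125]
  [ 0.219750   0.439375   0.151250   0.282625]
  [ 0.243375   0.400000   0.558500   0.374875]
  [ 0.139875   0.089125   0.086375   0.316000]
det(I−A) = Σ_j (I−A)_1j·C_1j = (0.95)(0.310125) + (-0.20)(0.219750) + (-0.05)(0.243375) + (-0.15)(0.139875) = 0.21751875
(I − A)⁻¹ = adj(I−A) / det(I−A) ≈
  [   1.4257     0.5867     0.3442     0.5936]
  [   1.0103     2.0199     0.6953     1.2993]
  [   1.1189     1.8389     2.5676     1.7234]
  [   0.6430     0.4097     0.3971     1.4527]
Δx = (I − A)⁻¹ Δd with Δd having -10 in the Utilities component and 0 elsewhere.
So Δx_A = L_AU · (-10), where L_AU = adj(I−A)_AU / det(I−A) = 0.243375 / 0.21751875.
Δx_A = 0.243375 × (-10) / 0.21751875 = -2.43375 / 0.21751875 ≈ -11.19.

Δx_A = -11.19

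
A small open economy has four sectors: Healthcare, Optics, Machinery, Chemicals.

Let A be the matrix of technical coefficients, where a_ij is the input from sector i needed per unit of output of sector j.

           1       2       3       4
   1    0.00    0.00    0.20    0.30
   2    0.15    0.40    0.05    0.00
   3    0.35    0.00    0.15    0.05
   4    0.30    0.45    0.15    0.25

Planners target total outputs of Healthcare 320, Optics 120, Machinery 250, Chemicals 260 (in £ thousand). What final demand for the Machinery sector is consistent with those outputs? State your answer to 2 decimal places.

I − A =
  [   1.00     0.00    -0.20    -0.30]
  [  -0.15     0.60    -0.05     0.00]
  [  -0.35     0.00     0.85    -0.05]
  [  -0.30    -0.45    -0.15     0.75]
d = (I − A) x:
  d_1 = (+1.00)·320 + (+0.00)·120 + (-0.20)·250 + (-0.30)·260 = 192.00
  d_2 = (-0.15)·320 + (+0.60)·120 + (-0.05)·250 + (+0.00)·260 = 11.50
  d_3 = (-0.35)·320 + (+0.00)·120 + (+0.85)·250 + (-0.05)·260 = 87.50
  d_4 = (-0.30)·320 + (-0.45)·120 + (-0.15)·250 + (+0.75)·260 = 7.50

d_3 = 87.50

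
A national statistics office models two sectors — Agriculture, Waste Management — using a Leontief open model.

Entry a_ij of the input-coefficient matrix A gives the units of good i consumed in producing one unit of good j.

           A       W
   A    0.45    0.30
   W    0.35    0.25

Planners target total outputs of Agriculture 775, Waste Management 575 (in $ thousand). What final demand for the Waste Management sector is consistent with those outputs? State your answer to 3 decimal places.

d_W = 160.000

I − A =
  [   0.55    -0.30]
  [  -0.35     0.75]
d = (I − A) x:
  d_A = (+0.55)·775 + (-0.30)·575 = 253.750
  d_W = (-0.35)·775 + (+0.75)·575 = 160.000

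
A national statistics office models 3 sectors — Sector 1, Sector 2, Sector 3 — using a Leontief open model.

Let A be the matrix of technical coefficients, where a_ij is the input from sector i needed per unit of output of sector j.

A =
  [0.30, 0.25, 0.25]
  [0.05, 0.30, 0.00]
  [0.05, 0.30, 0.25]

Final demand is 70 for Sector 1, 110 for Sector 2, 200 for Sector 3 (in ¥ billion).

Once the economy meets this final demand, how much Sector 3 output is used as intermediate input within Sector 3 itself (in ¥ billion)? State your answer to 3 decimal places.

z_33 = 89.313

I − A =
  [   0.70    -0.25    -0.25]
  [  -0.05     0.70     0.00]
  [  -0.05    -0.30     0.75]
Cofactors of I−A, C_ij = (−1)^(i+j)·(minor ij) (rows/columns in the sector order above):
  C_11 = (0.70)(0.75) − (0.00)(-0.30) = 0.5250
  C_12 = −[(-0.05)(0.75) − (0.00)(-0.05)] = 0.0375
  C_13 = (-0.05)(-0.30) − (0.70)(-0.05) = 0.0500
  C_21 = −[(-0.25)(0.75) − (-0.25)(-0.30)] = 0.2625
  C_22 = (0.70)(0.75) − (-0.25)(-0.05) = 0.5125
  C_23 = −[(0.70)(-0.30) − (-0.25)(-0.05)] = 0.2225
  C_31 = (-0.25)(0.00) − (-0.25)(0.70) = 0.1750
  C_32 = −[(0.70)(0.00) − (-0.25)(-0.05)] = 0.0125
  C_33 = (0.70)(0.70) − (-0.25)(-0.05) = 0.4775
det(I−A) = Σ_j (I−A)_1j·C_1j = (0.70)(0.5250) + (-0.25)(0.0375) + (-0.25)(0.0500) = 0.345625
adj(I−A) = Cᵀ =
  [ 0.5250   0.2625   0.1750]
  [ 0.0375   0.5125   0.0125]
  [ 0.0500   0.2225   0.4775]
(I − A)⁻¹ = adj(I−A) / det(I−A) ≈
  [   1.5190     0.7595     0.5063]
  [   0.1085     1.4828     0.0362]
  [   0.1447     0.6438     1.3816]
First solve x = (I − A)⁻¹ d = adj(I−A)·d / det(I−A); in particular x_3 = (0.0500·70 + 0.2225·110 + 0.4775·200) / 0.345625 = 123.475 / 0.345625 ≈ 357.25136.
Intermediate flow from 3 to 3: z_33 = a_33 · x_3 = 0.25 × 123.475 / 0.345625 = 30.86875 / 0.345625 ≈ 89.313.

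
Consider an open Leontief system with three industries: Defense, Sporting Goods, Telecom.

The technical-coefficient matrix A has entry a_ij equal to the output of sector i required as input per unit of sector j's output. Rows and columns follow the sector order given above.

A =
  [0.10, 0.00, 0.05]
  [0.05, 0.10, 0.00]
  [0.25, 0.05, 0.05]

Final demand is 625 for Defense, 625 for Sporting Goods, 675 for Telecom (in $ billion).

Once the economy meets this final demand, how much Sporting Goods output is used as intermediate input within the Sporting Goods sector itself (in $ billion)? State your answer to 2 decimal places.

I − A =
  [   0.90     0.00    -0.05]
  [  -0.05     0.90     0.00]
  [  -0.25    -0.05     0.95]
Cofactors of I−A, C_ij = (−1)^(i+j)·(minor ij) (rows/columns in the sector order above):
  C_11 = (0.90)(0.95) − (0.00)(-0.05) = 0.8550
  C_12 = −[(-0.05)(0.95) − (0.00)(-0.25)] = 0.0475
  C_13 = (-0.05)(-0.05) − (0.90)(-0.25) = 0.2275
  C_21 = −[(0.00)(0.95) − (-0.05)(-0.05)] = 0.0025
  C_22 = (0.90)(0.95) − (-0.05)(-0.25) = 0.8425
  C_23 = −[(0.90)(-0.05) − (0.00)(-0.25)] = 0.0450
  C_31 = (0.00)(0.00) − (-0.05)(0.90) = 0.0450
  C_32 = −[(0.90)(0.00) − (-0.05)(-0.05)] = 0.0025
  C_33 = (0.90)(0.90) − (0.00)(-0.05) = 0.8100
det(I−A) = Σ_j (I−A)_1j·C_1j = (0.90)(0.8550) + (0.00)(0.0475) + (-0.05)(0.2275) = 0.758125
adj(I−A) = Cᵀ =
  [ 0.8550   0.0025   0.0450]
  [ 0.0475   0.8425   0.0025]
  [ 0.2275   0.0450   0.8100]
(I − A)⁻¹ = adj(I−A) / det(I−A) ≈
  [   1.1278     0.0033     0.0594]
  [   0.0627     1.1113     0.0033]
  [   0.3001     0.0594     1.0684]
First solve x = (I − A)⁻¹ d = adj(I−A)·d / det(I−A); in particular x_2 = (0.0475·625 + 0.8425·625 + 0.0025·675) / 0.758125 = 557.9375 / 0.758125 ≈ 735.9439.
Intermediate flow from 2 to 2: z_22 = a_22 · x_2 = 0.10 × 557.9375 / 0.758125 = 55.79375 / 0.758125 ≈ 73.59.

z_22 = 73.59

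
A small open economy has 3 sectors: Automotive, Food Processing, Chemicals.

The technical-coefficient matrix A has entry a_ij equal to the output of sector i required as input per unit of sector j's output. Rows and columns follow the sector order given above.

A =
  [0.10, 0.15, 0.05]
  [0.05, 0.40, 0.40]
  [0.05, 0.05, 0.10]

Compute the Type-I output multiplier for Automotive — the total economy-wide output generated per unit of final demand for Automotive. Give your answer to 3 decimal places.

m_1 = 1.352

I − A =
  [   0.90    -0.15    -0.05]
  [  -0.05     0.60    -0.40]
  [  -0.05    -0.05     0.90]
Cofactors of I−A, C_ij = (−1)^(i+j)·(minor ij) (rows/columns in the sector order above):
  C_11 = (0.60)(0.90) − (-0.40)(-0.05) = 0.5200
  C_12 = −[(-0.05)(0.90) − (-0.40)(-0.05)] = 0.0650
  C_13 = (-0.05)(-0.05) − (0.60)(-0.05) = 0.0325
  C_21 = −[(-0.15)(0.90) − (-0.05)(-0.05)] = 0.1375
  C_22 = (0.90)(0.90) − (-0.05)(-0.05) = 0.8075
  C_23 = −[(0.90)(-0.05) − (-0.15)(-0.05)] = 0.0525
  C_31 = (-0.15)(-0.40) − (-0.05)(0.60) = 0.0900
  C_32 = −[(0.90)(-0.40) − (-0.05)(-0.05)] = 0.3625
  C_33 = (0.90)(0.60) − (-0.15)(-0.05) = 0.5325
det(I−A) = Σ_j (I−A)_1j·C_1j = (0.90)(0.5200) + (-0.15)(0.0650) + (-0.05)(0.0325) = 0.456625
adj(I−A) = Cᵀ =
  [ 0.5200   0.1375   0.0900]
  [ 0.0650   0.8075   0.3625]
  [ 0.0325   0.0525   0.5325]
(I − A)⁻¹ = adj(I−A) / det(I−A) ≈
  [   1.1388     0.3011     0.1971]
  [   0.1423     1.7684     0.7939]
  [   0.0712     0.1150     1.1662]
The output multiplier for sector j is the column-j sum of the Leontief inverse (I − A)⁻¹ = adj(I−A) / det(I−A).
Column 1 of adj(I−A): (0.5200, 0.0650, 0.0325); det(I−A) = 0.456625.
m_1 = (0.5200 + 0.0650 + 0.0325) / 0.456625 = 0.6175 / 0.456625 ≈ 1.352.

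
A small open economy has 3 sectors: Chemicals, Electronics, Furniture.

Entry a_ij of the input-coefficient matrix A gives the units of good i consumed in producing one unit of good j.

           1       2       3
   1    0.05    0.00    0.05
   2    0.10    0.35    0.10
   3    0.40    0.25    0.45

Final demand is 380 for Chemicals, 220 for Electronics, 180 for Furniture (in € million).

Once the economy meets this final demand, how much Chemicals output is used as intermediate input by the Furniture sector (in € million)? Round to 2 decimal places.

I − A =
  [   0.95     0.00    -0.05]
  [  -0.10     0.65    -0.10]
  [  -0.40    -0.25     0.55]
Cofactors of I−A, C_ij = (−1)^(i+j)·(minor ij) (rows/columns in the sector order above):
  C_11 = (0.65)(0.55) − (-0.10)(-0.25) = 0.3325
  C_12 = −[(-0.10)(0.55) − (-0.10)(-0.40)] = 0.0950
  C_13 = (-0.10)(-0.25) − (0.65)(-0.40) = 0.2850
  C_21 = −[(0.00)(0.55) − (-0.05)(-0.25)] = 0.0125
  C_22 = (0.95)(0.55) − (-0.05)(-0.40) = 0.5025
  C_23 = −[(0.95)(-0.25) − (0.00)(-0.40)] = 0.2375
  C_31 = (0.00)(-0.10) − (-0.05)(0.65) = 0.0325
  C_32 = −[(0.95)(-0.10) − (-0.05)(-0.10)] = 0.1000
  C_33 = (0.95)(0.65) − (0.00)(-0.10) = 0.6175
det(I−A) = Σ_j (I−A)_1j·C_1j = (0.95)(0.3325) + (0.00)(0.0950) + (-0.05)(0.2850) = 0.301625
adj(I−A) = Cᵀ =
  [ 0.3325   0.0125   0.0325]
  [ 0.0950   0.5025   0.1000]
  [ 0.2850   0.2375   0.6175]
(I − A)⁻¹ = adj(I−A) / det(I−A) ≈
  [   1.1024     0.0414     0.1077]
  [   0.3150     1.6660     0.3315]
  [   0.9449     0.7874     2.0472]
First solve x = (I − A)⁻¹ d = adj(I−A)·d / det(I−A); in particular x_3 = (0.2850·380 + 0.2375·220 + 0.6175·180) / 0.301625 = 271.70 / 0.301625 ≈ 900.7874.
Intermediate flow from 1 to 3: z_13 = a_13 · x_3 = 0.05 × 271.70 / 0.301625 = 13.585 / 0.301625 ≈ 45.04.

z_13 = 45.04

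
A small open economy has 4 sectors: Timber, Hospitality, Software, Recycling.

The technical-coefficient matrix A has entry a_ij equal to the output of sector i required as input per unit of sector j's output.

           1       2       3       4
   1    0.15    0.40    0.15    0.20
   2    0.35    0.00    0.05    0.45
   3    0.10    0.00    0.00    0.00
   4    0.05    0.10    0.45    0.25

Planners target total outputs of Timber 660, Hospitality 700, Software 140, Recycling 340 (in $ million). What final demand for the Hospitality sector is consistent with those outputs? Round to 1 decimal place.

I − A =
  [   0.85    -0.40    -0.15    -0.20]
  [  -0.35     1.00    -0.05    -0.45]
  [  -0.10     0.00     1.00     0.00]
  [  -0.05    -0.10    -0.45     0.75]
d = (I − A) x:
  d_1 = (+0.85)·660 + (-0.40)·700 + (-0.15)·140 + (-0.20)·340 = 192.0
  d_2 = (-0.35)·660 + (+1.00)·700 + (-0.05)·140 + (-0.45)·340 = 309.0
  d_3 = (-0.10)·660 + (+0.00)·700 + (+1.00)·140 + (+0.00)·340 = 74.0
  d_4 = (-0.05)·660 + (-0.10)·700 + (-0.45)·140 + (+0.75)·340 = 89.0

d_2 = 309.0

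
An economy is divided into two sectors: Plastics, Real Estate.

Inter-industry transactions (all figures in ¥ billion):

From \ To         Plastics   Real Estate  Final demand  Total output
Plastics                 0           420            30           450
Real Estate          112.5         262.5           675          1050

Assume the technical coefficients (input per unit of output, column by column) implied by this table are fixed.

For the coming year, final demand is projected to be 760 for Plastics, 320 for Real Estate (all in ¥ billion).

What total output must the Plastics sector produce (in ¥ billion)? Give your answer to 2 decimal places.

x_1 = 1073.85

Technical coefficients a_ij = z_ij / X_j:
  a_11 = 0/450 = 0.00, a_21 = 112.5/450 = 0.25
  a_12 = 420/1050 = 0.40, a_22 = 262.5/1050 = 0.25
I − A =
  [   1.00    -0.40]
  [  -0.25     0.75]
det(I−A) = (1.00)(0.75) − (-0.40)(-0.25) = 0.6500
adj(I−A) = [[0.75, 0.40], [0.25, 1.00]]
(I − A)⁻¹ = adj(I−A) / det(I−A) ≈
  [   1.1538     0.6154]
  [   0.3846     1.5385]
x = (I − A)⁻¹ d = adj(I−A)·d / det(I−A), with det(I−A) = 0.6500:
  x_1 = (0.75·760 + 0.40·320) / 0.6500 = 698.00 / 0.6500 ≈ 1073.85
  x_2 = (0.25·760 + 1.00·320) / 0.6500 = 510.00 / 0.6500 ≈ 784.62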